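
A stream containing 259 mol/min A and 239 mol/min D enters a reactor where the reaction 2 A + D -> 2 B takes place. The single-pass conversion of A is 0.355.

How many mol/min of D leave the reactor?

A reacted = 0.355 × 259 = 91.94 mol/min; ν_A = −2, so ξ = 91.94/2 = 45.97 mol/min.
Outlet amounts (n = n₀ + ν ξ):
  A: 259 − 2(45.97) = 167.1
  D: 239 − 1(45.97) = 193
  B: 0 + 2(45.97) = 91.94

193 mol/min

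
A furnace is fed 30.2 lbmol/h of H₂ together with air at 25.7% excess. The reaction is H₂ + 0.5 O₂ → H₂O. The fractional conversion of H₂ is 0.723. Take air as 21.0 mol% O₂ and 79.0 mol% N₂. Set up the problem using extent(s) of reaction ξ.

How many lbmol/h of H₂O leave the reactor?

21.8 lbmol/h

Stoichiometric O₂ = 0.5 × 30.2 = 15.1 lbmol/h; O₂ fed = 15.1 × 1.257 = 18.98 lbmol/h.
N₂ fed = 18.98 × 79/21 = 71.4 lbmol/h.
Fuel reacted = 0.723 × 30.2 → ξ = 21.83 lbmol/h.
Outlet (n = n₀ + ν ξ):
  H₂: 30.2 − 1(21.83) = 8.365
  O₂: 18.98 − 0.5(21.83) = 8.063
  N₂: 71.4 (inert)
  H₂O: 0 + 1(21.83) = 21.83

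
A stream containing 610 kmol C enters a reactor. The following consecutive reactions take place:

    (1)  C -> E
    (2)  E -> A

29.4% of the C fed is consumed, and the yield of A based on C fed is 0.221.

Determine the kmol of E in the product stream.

Conversion of C: C consumed = 1ξ₁ = 0.294 × 610 → ξ₁ = 179.3 kmol.
Yield of A: 1ξ₂ / 610 = 0.221 → ξ₂ = 134.8 kmol.
Outlet amounts (n = n₀ + Σ ν·ξ):
  C: 610 − 1(179.3) = 430.7
  E: 0 + 1(179.3) − 1(134.8) = 44.53
  A: 0 + 1(134.8) = 134.8

44.5 kmol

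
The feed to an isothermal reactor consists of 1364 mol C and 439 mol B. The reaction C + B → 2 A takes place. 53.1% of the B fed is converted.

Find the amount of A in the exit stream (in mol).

466 mol

B reacted = 0.531 × 439 = 233.1 mol; ν_B = −1, so ξ = 233.1/1 = 233.1 mol.
Outlet amounts (n = n₀ + ν ξ):
  C: 1364 − 1(233.1) = 1131
  B: 439 − 1(233.1) = 205.9
  A: 0 + 2(233.1) = 466.2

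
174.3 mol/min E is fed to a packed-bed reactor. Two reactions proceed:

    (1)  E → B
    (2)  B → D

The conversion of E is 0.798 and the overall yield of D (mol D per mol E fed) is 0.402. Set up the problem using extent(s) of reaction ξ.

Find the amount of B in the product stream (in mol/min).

69 mol/min

Conversion of E: E consumed = 1ξ₁ = 0.798 × 174.3 → ξ₁ = 139.1 mol/min.
Yield of D: 1ξ₂ / 174.3 = 0.402 → ξ₂ = 70.07 mol/min.
Outlet amounts (n = n₀ + Σ ν·ξ):
  E: 174.3 − 1(139.1) = 35.21
  B: 0 + 1(139.1) − 1(70.07) = 69.02
  D: 0 + 1(70.07) = 70.07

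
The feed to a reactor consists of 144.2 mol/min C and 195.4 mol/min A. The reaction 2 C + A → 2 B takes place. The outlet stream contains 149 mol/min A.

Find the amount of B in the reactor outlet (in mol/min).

92.8 mol/min

For A: n = n₀ − 1ξ → 149 = 195.4 − 1ξ, giving ξ = 46.4 mol/min.
Outlet amounts (n = n₀ + ν ξ):
  C: 144.2 − 2(46.4) = 51.4
  A: 195.4 − 1(46.4) = 149
  B: 0 + 2(46.4) = 92.8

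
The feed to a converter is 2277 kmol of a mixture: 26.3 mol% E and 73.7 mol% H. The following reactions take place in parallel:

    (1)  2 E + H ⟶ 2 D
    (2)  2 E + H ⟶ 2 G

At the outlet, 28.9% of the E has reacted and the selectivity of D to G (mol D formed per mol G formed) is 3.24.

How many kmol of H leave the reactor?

Conversion of E: E consumed = 0.289 × 598.9 = 173.1 kmol = 2ξ₁ + 2ξ₂.
Selectivity: 2ξ₁ / (2ξ₂) = 3.24 → ξ₁ = 3.24 ξ₂.
Substitute: (2·3.24 + 2) ξ₂ = 173.1 → ξ₂ = 20.41 kmol, ξ₁ = 66.13 kmol.
Outlet amounts (n = n₀ + Σ ν·ξ):
  E: 598.9 − 2(66.13) − 2(20.41) = 425.8
  H: 1678 − 1(66.13) − 1(20.41) = 1592
  D: 0 + 2(66.13) = 132.3
  G: 0 + 2(20.41) = 40.82

1590 kmol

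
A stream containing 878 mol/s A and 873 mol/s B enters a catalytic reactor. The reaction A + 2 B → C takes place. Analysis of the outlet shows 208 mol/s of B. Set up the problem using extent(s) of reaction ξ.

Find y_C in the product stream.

For B: n = n₀ − 2ξ → 208 = 873 − 2ξ, giving ξ = 332.5 mol/s.
Outlet amounts (n = n₀ + ν ξ):
  A: 878 − 1(332.5) = 545.5
  B: 873 − 2(332.5) = 208
  C: 0 + 1(332.5) = 332.5
Total out = 1086 mol/s; y_C = 332.5 / 1086 = 0.3062.

0.306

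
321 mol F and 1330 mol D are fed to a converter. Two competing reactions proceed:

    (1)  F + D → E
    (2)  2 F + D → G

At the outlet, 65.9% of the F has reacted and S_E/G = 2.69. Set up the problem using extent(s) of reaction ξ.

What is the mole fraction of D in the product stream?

0.808

Conversion of F: F consumed = 0.659 × 321 = 211.5 mol = 1ξ₁ + 2ξ₂.
Selectivity: 1ξ₁ / (1ξ₂) = 2.69 → ξ₁ = 2.69 ξ₂.
Substitute: (1·2.69 + 2) ξ₂ = 211.5 → ξ₂ = 45.1 mol, ξ₁ = 121.3 mol.
Outlet amounts (n = n₀ + Σ ν·ξ):
  F: 321 − 1(121.3) − 2(45.1) = 109.5
  D: 1330 − 1(121.3) − 1(45.1) = 1164
  E: 0 + 1(121.3) = 121.3
  G: 0 + 1(45.1) = 45.1
Total out = 1439 mol; y_D = 1164 / 1439 = 0.8083.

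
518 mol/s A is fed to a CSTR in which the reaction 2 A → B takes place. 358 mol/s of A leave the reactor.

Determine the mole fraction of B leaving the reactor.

For A: n = n₀ − 2ξ → 358 = 518 − 2ξ, giving ξ = 80 mol/s.
Outlet amounts (n = n₀ + ν ξ):
  A: 518 − 2(80) = 358
  B: 0 + 1(80) = 80
Total out = 438 mol/s; y_B = 80 / 438 = 0.1826.

0.183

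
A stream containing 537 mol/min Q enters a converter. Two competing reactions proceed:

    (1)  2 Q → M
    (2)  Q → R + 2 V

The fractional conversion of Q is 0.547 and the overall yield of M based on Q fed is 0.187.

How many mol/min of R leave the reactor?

Yield of M: 1ξ₁ / 537 = 0.187 → ξ₁ = 100.4 mol/min.
Conversion of Q: 2ξ₁ + 1ξ₂ = 0.547 × 537 = 293.7 → ξ₂ = 92.9 mol/min.
Outlet amounts (n = n₀ + Σ ν·ξ):
  Q: 537 − 2(100.4) − 1(92.9) = 243.3
  M: 0 + 1(100.4) = 100.4
  R: 0 + 1(92.9) = 92.9
  V: 0 + 2(92.9) = 185.8

92.9 mol/min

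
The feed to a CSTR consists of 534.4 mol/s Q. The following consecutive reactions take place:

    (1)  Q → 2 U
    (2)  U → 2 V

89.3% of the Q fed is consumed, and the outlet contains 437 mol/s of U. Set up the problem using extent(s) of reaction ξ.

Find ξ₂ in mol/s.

Conversion of Q: Q consumed = 1ξ₁ = 0.893 × 534.4 → ξ₁ = 477.2 mol/s.
U balance: n_U = 0 + 2ξ₁ − 1ξ₂ = 437 → ξ₂ = (2·477.2 − 437)/1 = 517.4 mol/s.
Outlet amounts (n = n₀ + Σ ν·ξ):
  Q: 534.4 − 1(477.2) = 57.18
  U: 0 + 2(477.2) − 1(517.4) = 437
  V: 0 + 2(517.4) = 1035

ξ₂ = 517 mol/s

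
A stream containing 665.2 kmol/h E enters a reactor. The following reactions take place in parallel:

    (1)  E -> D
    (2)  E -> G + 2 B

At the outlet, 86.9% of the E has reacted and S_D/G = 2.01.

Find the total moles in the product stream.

1050 kmol/h

Conversion of E: E consumed = 0.869 × 665.2 = 578.1 kmol/h = 1ξ₁ + 1ξ₂.
Selectivity: 1ξ₁ / (1ξ₂) = 2.01 → ξ₁ = 2.01 ξ₂.
Substitute: (1·2.01 + 1) ξ₂ = 578.1 → ξ₂ = 192 kmol/h, ξ₁ = 386 kmol/h.
Outlet amounts (n = n₀ + Σ ν·ξ):
  E: 665.2 − 1(386) − 1(192) = 87.14
  D: 0 + 1(386) = 386
  G: 0 + 1(192) = 192
  B: 0 + 2(192) = 384.1
Total out = 87.14 + 386 + 192 + 384.1 = 1049 kmol/h.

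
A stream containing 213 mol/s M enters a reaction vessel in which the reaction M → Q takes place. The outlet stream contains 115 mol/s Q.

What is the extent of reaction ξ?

For Q: n = n₀ + 1ξ → 115 = 0 + 1ξ, giving ξ = 115 mol/s.
Outlet amounts (n = n₀ + ν ξ):
  M: 213 − 1(115) = 98
  Q: 0 + 1(115) = 115

ξ = 115 mol/s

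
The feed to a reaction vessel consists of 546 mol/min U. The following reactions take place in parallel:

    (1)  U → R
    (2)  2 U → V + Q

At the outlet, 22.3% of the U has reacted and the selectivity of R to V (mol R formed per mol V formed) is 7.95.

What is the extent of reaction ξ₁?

Conversion of U: U consumed = 0.223 × 546 = 121.8 mol/min = 1ξ₁ + 2ξ₂.
Selectivity: 1ξ₁ / (1ξ₂) = 7.95 → ξ₁ = 7.95 ξ₂.
Substitute: (1·7.95 + 2) ξ₂ = 121.8 → ξ₂ = 12.24 mol/min, ξ₁ = 97.28 mol/min.
Outlet amounts (n = n₀ + Σ ν·ξ):
  U: 546 − 1(97.28) − 2(12.24) = 424.2
  R: 0 + 1(97.28) = 97.28
  V: 0 + 1(12.24) = 12.24
  Q: 0 + 1(12.24) = 12.24

ξ₁ = 97.3 mol/min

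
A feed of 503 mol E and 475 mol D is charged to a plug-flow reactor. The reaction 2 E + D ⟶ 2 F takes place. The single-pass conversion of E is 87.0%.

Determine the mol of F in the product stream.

E reacted = 0.87 × 503 = 437.6 mol; ν_E = −2, so ξ = 437.6/2 = 218.8 mol.
Outlet amounts (n = n₀ + ν ξ):
  E: 503 − 2(218.8) = 65.39
  D: 475 − 1(218.8) = 256.2
  F: 0 + 2(218.8) = 437.6

438 mol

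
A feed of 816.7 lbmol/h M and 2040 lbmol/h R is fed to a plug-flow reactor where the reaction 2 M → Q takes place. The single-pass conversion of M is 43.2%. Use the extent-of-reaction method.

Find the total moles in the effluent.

M reacted = 0.432 × 816.7 = 352.8 lbmol/h; ν_M = −2, so ξ = 352.8/2 = 176.4 lbmol/h.
Outlet amounts (n = n₀ + ν ξ):
  M: 816.7 − 2(176.4) = 463.9
  Q: 0 + 1(176.4) = 176.4
  R: 2040 (inert)
Total out = 463.9 + 176.4 + 2040 = 2680 lbmol/h.

2680 lbmol/h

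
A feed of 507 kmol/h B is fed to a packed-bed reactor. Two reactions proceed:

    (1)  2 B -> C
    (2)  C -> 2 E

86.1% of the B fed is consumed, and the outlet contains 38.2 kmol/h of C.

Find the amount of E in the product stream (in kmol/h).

360 kmol/h

Conversion of B: B consumed = 2ξ₁ = 0.861 × 507 → ξ₁ = 218.3 kmol/h.
C balance: n_C = 0 + 1ξ₁ − 1ξ₂ = 38.2 → ξ₂ = (1·218.3 − 38.2)/1 = 180.1 kmol/h.
Outlet amounts (n = n₀ + Σ ν·ξ):
  B: 507 − 2(218.3) = 70.47
  C: 0 + 1(218.3) − 1(180.1) = 38.2
  E: 0 + 2(180.1) = 360.1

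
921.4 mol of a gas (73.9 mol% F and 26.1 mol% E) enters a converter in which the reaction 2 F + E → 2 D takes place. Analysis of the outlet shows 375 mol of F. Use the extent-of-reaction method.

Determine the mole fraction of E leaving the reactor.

For F: n = n₀ − 2ξ → 375 = 680.9 − 2ξ, giving ξ = 153 mol.
Outlet amounts (n = n₀ + ν ξ):
  F: 680.9 − 2(153) = 375
  E: 240.5 − 1(153) = 87.53
  D: 0 + 2(153) = 305.9
Total out = 768.4 mol; y_E = 87.53 / 768.4 = 0.1139.

0.114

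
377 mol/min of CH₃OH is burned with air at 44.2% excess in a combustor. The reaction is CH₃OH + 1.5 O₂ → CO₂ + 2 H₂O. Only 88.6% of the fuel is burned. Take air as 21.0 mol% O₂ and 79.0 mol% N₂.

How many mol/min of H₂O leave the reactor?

668 mol/min

Stoichiometric O₂ = 1.5 × 377 = 565.5 mol/min; O₂ fed = 565.5 × 1.442 = 815.5 mol/min.
N₂ fed = 815.5 × 79/21 = 3068 mol/min.
Fuel reacted = 0.886 × 377 → ξ = 334 mol/min.
Outlet (n = n₀ + ν ξ):
  CH₃OH: 377 − 1(334) = 42.98
  O₂: 815.5 − 1.5(334) = 314.4
  N₂: 3068 (inert)
  CO₂: 0 + 1(334) = 334
  H₂O: 0 + 2(334) = 668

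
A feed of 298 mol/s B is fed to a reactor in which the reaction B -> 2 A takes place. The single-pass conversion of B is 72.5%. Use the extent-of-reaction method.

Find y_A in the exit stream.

0.841

B reacted = 0.725 × 298 = 216 mol/s; ν_B = −1, so ξ = 216/1 = 216 mol/s.
Outlet amounts (n = n₀ + ν ξ):
  B: 298 − 1(216) = 81.95
  A: 0 + 2(216) = 432.1
Total out = 514 mol/s; y_A = 432.1 / 514 = 0.8406.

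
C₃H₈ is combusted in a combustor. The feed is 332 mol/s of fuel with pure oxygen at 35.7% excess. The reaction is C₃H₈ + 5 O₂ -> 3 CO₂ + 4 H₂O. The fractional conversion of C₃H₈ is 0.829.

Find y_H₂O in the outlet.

0.385

Stoichiometric O₂ = 5 × 332 = 1660 mol/s; O₂ fed = 1660 × 1.357 = 2253 mol/s.
Fuel reacted = 0.829 × 332 → ξ = 275.2 mol/s.
Outlet (n = n₀ + ν ξ):
  C₃H₈: 332 − 1(275.2) = 56.77
  O₂: 2253 − 5(275.2) = 876.5
  CO₂: 0 + 3(275.2) = 825.7
  H₂O: 0 + 4(275.2) = 1101
Total out = 2860 mol/s; y_H₂O = 1101 / 2860 = 0.385.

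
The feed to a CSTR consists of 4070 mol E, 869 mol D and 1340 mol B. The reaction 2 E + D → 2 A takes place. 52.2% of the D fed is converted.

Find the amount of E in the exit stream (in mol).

D reacted = 0.522 × 869 = 453.6 mol; ν_D = −1, so ξ = 453.6/1 = 453.6 mol.
Outlet amounts (n = n₀ + ν ξ):
  E: 4070 − 2(453.6) = 3163
  D: 869 − 1(453.6) = 415.4
  A: 0 + 2(453.6) = 907.2
  B: 1340 (inert)

3160 mol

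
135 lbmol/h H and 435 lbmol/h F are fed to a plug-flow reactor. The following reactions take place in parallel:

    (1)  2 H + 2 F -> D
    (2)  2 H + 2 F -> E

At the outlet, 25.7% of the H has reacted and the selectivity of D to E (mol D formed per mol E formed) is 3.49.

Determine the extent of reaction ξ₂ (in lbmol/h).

ξ₂ = 3.86 lbmol/h

Conversion of H: H consumed = 0.257 × 135 = 34.7 lbmol/h = 2ξ₁ + 2ξ₂.
Selectivity: 1ξ₁ / (1ξ₂) = 3.49 → ξ₁ = 3.49 ξ₂.
Substitute: (2·3.49 + 2) ξ₂ = 34.7 → ξ₂ = 3.864 lbmol/h, ξ₁ = 13.48 lbmol/h.
Outlet amounts (n = n₀ + Σ ν·ξ):
  H: 135 − 2(13.48) − 2(3.864) = 100.3
  F: 435 − 2(13.48) − 2(3.864) = 400.3
  D: 0 + 1(13.48) = 13.48
  E: 0 + 1(3.864) = 3.864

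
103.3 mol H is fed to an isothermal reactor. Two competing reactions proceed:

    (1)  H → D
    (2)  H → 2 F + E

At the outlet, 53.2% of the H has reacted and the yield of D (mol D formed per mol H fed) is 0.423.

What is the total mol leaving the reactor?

Yield of D: 1ξ₁ / 103.3 = 0.423 → ξ₁ = 43.7 mol.
Conversion of H: 1ξ₁ + 1ξ₂ = 0.532 × 103.3 = 54.96 → ξ₂ = 11.26 mol.
Outlet amounts (n = n₀ + Σ ν·ξ):
  H: 103.3 − 1(43.7) − 1(11.26) = 48.34
  D: 0 + 1(43.7) = 43.7
  F: 0 + 2(11.26) = 22.52
  E: 0 + 1(11.26) = 11.26
Total out = 48.34 + 43.7 + 22.52 + 11.26 = 125.8 mol.

126 mol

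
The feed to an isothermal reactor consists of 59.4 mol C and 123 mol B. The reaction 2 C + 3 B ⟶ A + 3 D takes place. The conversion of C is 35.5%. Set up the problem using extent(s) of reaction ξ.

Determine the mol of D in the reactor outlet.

31.6 mol

C reacted = 0.355 × 59.4 = 21.09 mol; ν_C = −2, so ξ = 21.09/2 = 10.54 mol.
Outlet amounts (n = n₀ + ν ξ):
  C: 59.4 − 2(10.54) = 38.31
  B: 123 − 3(10.54) = 91.37
  A: 0 + 1(10.54) = 10.54
  D: 0 + 3(10.54) = 31.63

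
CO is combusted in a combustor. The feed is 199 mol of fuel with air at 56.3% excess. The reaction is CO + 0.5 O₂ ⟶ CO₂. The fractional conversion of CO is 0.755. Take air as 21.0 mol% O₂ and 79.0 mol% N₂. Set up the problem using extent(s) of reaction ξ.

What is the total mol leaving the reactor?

864 mol

Stoichiometric O₂ = 0.5 × 199 = 99.5 mol; O₂ fed = 99.5 × 1.563 = 155.5 mol.
N₂ fed = 155.5 × 79/21 = 585 mol.
Fuel reacted = 0.755 × 199 → ξ = 150.2 mol.
Outlet (n = n₀ + ν ξ):
  CO: 199 − 1(150.2) = 48.75
  O₂: 155.5 − 0.5(150.2) = 80.4
  N₂: 585 (inert)
  CO₂: 0 + 1(150.2) = 150.2
Total out = 48.75 + 80.4 + 585 + 150.2 = 864.4 mol.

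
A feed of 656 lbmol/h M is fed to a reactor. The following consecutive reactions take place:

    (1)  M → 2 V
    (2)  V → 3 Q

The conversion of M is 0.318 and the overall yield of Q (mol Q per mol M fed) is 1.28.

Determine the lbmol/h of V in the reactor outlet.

137 lbmol/h

Conversion of M: M consumed = 1ξ₁ = 0.318 × 656 → ξ₁ = 208.6 lbmol/h.
Yield of Q: 3ξ₂ / 656 = 1.28 → ξ₂ = 279.9 lbmol/h.
Outlet amounts (n = n₀ + Σ ν·ξ):
  M: 656 − 1(208.6) = 447.4
  V: 0 + 2(208.6) − 1(279.9) = 137.3
  Q: 0 + 3(279.9) = 839.7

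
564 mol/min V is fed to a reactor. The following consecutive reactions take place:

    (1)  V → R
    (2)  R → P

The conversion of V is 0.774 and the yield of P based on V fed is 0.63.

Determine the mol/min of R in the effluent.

Conversion of V: V consumed = 1ξ₁ = 0.774 × 564 → ξ₁ = 436.5 mol/min.
Yield of P: 1ξ₂ / 564 = 0.63 → ξ₂ = 355.3 mol/min.
Outlet amounts (n = n₀ + Σ ν·ξ):
  V: 564 − 1(436.5) = 127.5
  R: 0 + 1(436.5) − 1(355.3) = 81.22
  P: 0 + 1(355.3) = 355.3

81.2 mol/min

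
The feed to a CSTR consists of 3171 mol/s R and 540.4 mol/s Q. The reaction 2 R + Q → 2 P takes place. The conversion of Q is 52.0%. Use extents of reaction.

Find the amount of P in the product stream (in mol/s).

562 mol/s

Q reacted = 0.52 × 540.4 = 281 mol/s; ν_Q = −1, so ξ = 281/1 = 281 mol/s.
Outlet amounts (n = n₀ + ν ξ):
  R: 3171 − 2(281) = 2609
  Q: 540.4 − 1(281) = 259.4
  P: 0 + 2(281) = 562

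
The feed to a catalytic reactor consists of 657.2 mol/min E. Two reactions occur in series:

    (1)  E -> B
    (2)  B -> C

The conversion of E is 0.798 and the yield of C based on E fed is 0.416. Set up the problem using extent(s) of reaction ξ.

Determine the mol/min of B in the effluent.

251 mol/min

Conversion of E: E consumed = 1ξ₁ = 0.798 × 657.2 → ξ₁ = 524.4 mol/min.
Yield of C: 1ξ₂ / 657.2 = 0.416 → ξ₂ = 273.4 mol/min.
Outlet amounts (n = n₀ + Σ ν·ξ):
  E: 657.2 − 1(524.4) = 132.8
  B: 0 + 1(524.4) − 1(273.4) = 251.1
  C: 0 + 1(273.4) = 273.4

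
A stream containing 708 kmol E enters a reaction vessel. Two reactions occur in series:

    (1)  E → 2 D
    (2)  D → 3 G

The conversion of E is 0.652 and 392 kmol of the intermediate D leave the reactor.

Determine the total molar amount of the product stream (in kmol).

2230 kmol

Conversion of E: E consumed = 1ξ₁ = 0.652 × 708 → ξ₁ = 461.6 kmol.
D balance: n_D = 0 + 2ξ₁ − 1ξ₂ = 392 → ξ₂ = (2·461.6 − 392)/1 = 531.2 kmol.
Outlet amounts (n = n₀ + Σ ν·ξ):
  E: 708 − 1(461.6) = 246.4
  D: 0 + 2(461.6) − 1(531.2) = 392
  G: 0 + 3(531.2) = 1594
Total out = 246.4 + 392 + 1594 = 2232 kmol.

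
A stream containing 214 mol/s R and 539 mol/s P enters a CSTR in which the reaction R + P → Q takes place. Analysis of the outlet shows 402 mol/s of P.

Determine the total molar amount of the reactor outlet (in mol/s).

616 mol/s

For P: n = n₀ − 1ξ → 402 = 539 − 1ξ, giving ξ = 137 mol/s.
Outlet amounts (n = n₀ + ν ξ):
  R: 214 − 1(137) = 77
  P: 539 − 1(137) = 402
  Q: 0 + 1(137) = 137
Total out = 77 + 402 + 137 = 616 mol/s.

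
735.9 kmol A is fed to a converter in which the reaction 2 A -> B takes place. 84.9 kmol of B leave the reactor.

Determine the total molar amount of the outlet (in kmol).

For B: n = n₀ + 1ξ → 84.9 = 0 + 1ξ, giving ξ = 84.9 kmol.
Outlet amounts (n = n₀ + ν ξ):
  A: 735.9 − 2(84.9) = 566.1
  B: 0 + 1(84.9) = 84.9
Total out = 566.1 + 84.9 = 651 kmol.

651 kmol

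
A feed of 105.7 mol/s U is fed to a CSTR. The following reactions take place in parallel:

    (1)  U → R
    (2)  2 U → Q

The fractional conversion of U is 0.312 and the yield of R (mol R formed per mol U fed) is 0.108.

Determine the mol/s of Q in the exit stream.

Yield of R: 1ξ₁ / 105.7 = 0.108 → ξ₁ = 11.42 mol/s.
Conversion of U: 1ξ₁ + 2ξ₂ = 0.312 × 105.7 = 32.98 → ξ₂ = 10.78 mol/s.
Outlet amounts (n = n₀ + Σ ν·ξ):
  U: 105.7 − 1(11.42) − 2(10.78) = 72.72
  R: 0 + 1(11.42) = 11.42
  Q: 0 + 1(10.78) = 10.78

10.8 mol/s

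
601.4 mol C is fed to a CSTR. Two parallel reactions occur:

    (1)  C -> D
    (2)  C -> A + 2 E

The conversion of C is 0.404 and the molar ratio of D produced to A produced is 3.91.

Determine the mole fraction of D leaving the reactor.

0.276

Conversion of C: C consumed = 0.404 × 601.4 = 243 mol = 1ξ₁ + 1ξ₂.
Selectivity: 1ξ₁ / (1ξ₂) = 3.91 → ξ₁ = 3.91 ξ₂.
Substitute: (1·3.91 + 1) ξ₂ = 243 → ξ₂ = 49.48 mol, ξ₁ = 193.5 mol.
Outlet amounts (n = n₀ + Σ ν·ξ):
  C: 601.4 − 1(193.5) − 1(49.48) = 358.4
  D: 0 + 1(193.5) = 193.5
  A: 0 + 1(49.48) = 49.48
  E: 0 + 2(49.48) = 98.97
Total out = 700.4 mol; y_D = 193.5 / 700.4 = 0.2763.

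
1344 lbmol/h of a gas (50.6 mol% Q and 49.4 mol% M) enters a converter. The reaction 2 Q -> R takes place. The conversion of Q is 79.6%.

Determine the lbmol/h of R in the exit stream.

Q reacted = 0.796 × 680.1 = 541.3 lbmol/h; ν_Q = −2, so ξ = 541.3/2 = 270.7 lbmol/h.
Outlet amounts (n = n₀ + ν ξ):
  Q: 680.1 − 2(270.7) = 138.7
  R: 0 + 1(270.7) = 270.7
  M: 663.9 (inert)

271 lbmol/h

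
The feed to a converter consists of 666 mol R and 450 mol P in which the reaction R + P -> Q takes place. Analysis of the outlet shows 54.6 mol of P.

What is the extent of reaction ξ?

For P: n = n₀ − 1ξ → 54.6 = 450 − 1ξ, giving ξ = 395.4 mol.
Outlet amounts (n = n₀ + ν ξ):
  R: 666 − 1(395.4) = 270.6
  P: 450 − 1(395.4) = 54.6
  Q: 0 + 1(395.4) = 395.4

ξ = 395 mol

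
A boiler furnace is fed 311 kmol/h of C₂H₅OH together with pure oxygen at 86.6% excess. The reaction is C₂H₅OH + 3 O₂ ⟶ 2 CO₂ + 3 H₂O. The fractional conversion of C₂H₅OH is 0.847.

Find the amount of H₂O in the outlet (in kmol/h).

790 kmol/h

Stoichiometric O₂ = 3 × 311 = 933 kmol/h; O₂ fed = 933 × 1.866 = 1741 kmol/h.
Fuel reacted = 0.847 × 311 → ξ = 263.4 kmol/h.
Outlet (n = n₀ + ν ξ):
  C₂H₅OH: 311 − 1(263.4) = 47.58
  O₂: 1741 − 3(263.4) = 950.7
  CO₂: 0 + 2(263.4) = 526.8
  H₂O: 0 + 3(263.4) = 790.3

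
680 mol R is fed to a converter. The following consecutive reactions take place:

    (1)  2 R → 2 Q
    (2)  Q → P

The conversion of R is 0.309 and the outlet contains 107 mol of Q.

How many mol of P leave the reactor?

103 mol

Conversion of R: R consumed = 2ξ₁ = 0.309 × 680 → ξ₁ = 105.1 mol.
Q balance: n_Q = 0 + 2ξ₁ − 1ξ₂ = 107 → ξ₂ = (2·105.1 − 107)/1 = 103.1 mol.
Outlet amounts (n = n₀ + Σ ν·ξ):
  R: 680 − 2(105.1) = 469.9
  Q: 0 + 2(105.1) − 1(103.1) = 107
  P: 0 + 1(103.1) = 103.1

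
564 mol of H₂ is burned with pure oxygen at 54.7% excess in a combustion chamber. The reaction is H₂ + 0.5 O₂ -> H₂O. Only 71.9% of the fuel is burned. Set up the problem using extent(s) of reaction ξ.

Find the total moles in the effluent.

Stoichiometric O₂ = 0.5 × 564 = 282 mol; O₂ fed = 282 × 1.547 = 436.3 mol.
Fuel reacted = 0.719 × 564 → ξ = 405.5 mol.
Outlet (n = n₀ + ν ξ):
  H₂: 564 − 1(405.5) = 158.5
  O₂: 436.3 − 0.5(405.5) = 233.5
  H₂O: 0 + 1(405.5) = 405.5
Total out = 158.5 + 233.5 + 405.5 = 797.5 mol.

797 mol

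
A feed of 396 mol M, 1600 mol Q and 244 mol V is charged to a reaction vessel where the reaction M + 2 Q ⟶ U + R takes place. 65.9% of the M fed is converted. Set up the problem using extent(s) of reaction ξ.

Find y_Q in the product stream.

0.545

M reacted = 0.659 × 396 = 261 mol; ν_M = −1, so ξ = 261/1 = 261 mol.
Outlet amounts (n = n₀ + ν ξ):
  M: 396 − 1(261) = 135
  Q: 1600 − 2(261) = 1078
  U: 0 + 1(261) = 261
  R: 0 + 1(261) = 261
  V: 244 (inert)
Total out = 1979 mol; y_Q = 1078 / 1979 = 0.5447.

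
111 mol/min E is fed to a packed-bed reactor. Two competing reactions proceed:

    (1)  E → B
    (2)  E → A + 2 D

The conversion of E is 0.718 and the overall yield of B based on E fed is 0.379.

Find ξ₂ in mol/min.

Yield of B: 1ξ₁ / 111 = 0.379 → ξ₁ = 42.07 mol/min.
Conversion of E: 1ξ₁ + 1ξ₂ = 0.718 × 111 = 79.7 → ξ₂ = 37.63 mol/min.
Outlet amounts (n = n₀ + Σ ν·ξ):
  E: 111 − 1(42.07) − 1(37.63) = 31.3
  B: 0 + 1(42.07) = 42.07
  A: 0 + 1(37.63) = 37.63
  D: 0 + 2(37.63) = 75.26

ξ₂ = 37.6 mol/min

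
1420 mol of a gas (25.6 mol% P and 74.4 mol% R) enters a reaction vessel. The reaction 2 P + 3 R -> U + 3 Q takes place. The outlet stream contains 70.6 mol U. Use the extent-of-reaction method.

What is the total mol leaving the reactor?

1350 mol

For U: n = n₀ + 1ξ → 70.6 = 0 + 1ξ, giving ξ = 70.6 mol.
Outlet amounts (n = n₀ + ν ξ):
  P: 363.5 − 2(70.6) = 222.3
  R: 1056 − 3(70.6) = 844.7
  U: 0 + 1(70.6) = 70.6
  Q: 0 + 3(70.6) = 211.8
Total out = 222.3 + 844.7 + 70.6 + 211.8 = 1349 mol.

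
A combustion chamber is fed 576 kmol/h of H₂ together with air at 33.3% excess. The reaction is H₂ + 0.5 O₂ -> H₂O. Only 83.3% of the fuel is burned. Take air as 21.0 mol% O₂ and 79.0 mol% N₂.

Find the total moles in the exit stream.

Stoichiometric O₂ = 0.5 × 576 = 288 kmol/h; O₂ fed = 288 × 1.333 = 383.9 kmol/h.
N₂ fed = 383.9 × 79/21 = 1444 kmol/h.
Fuel reacted = 0.833 × 576 → ξ = 479.8 kmol/h.
Outlet (n = n₀ + ν ξ):
  H₂: 576 − 1(479.8) = 96.19
  O₂: 383.9 − 0.5(479.8) = 144
  N₂: 1444 (inert)
  H₂O: 0 + 1(479.8) = 479.8
Total out = 96.19 + 144 + 1444 + 479.8 = 2164 kmol/h.

2160 kmol/h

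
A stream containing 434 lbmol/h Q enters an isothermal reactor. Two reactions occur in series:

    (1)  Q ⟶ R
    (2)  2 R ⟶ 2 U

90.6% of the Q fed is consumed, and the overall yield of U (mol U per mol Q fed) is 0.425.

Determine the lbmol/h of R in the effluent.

209 lbmol/h

Conversion of Q: Q consumed = 1ξ₁ = 0.906 × 434 → ξ₁ = 393.2 lbmol/h.
Yield of U: 2ξ₂ / 434 = 0.425 → ξ₂ = 92.22 lbmol/h.
Outlet amounts (n = n₀ + Σ ν·ξ):
  Q: 434 − 1(393.2) = 40.8
  R: 0 + 1(393.2) − 2(92.22) = 208.8
  U: 0 + 2(92.22) = 184.4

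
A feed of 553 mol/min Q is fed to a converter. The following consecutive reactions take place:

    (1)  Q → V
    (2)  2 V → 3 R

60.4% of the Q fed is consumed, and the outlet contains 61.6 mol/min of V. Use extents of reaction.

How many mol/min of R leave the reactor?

409 mol/min

Conversion of Q: Q consumed = 1ξ₁ = 0.604 × 553 → ξ₁ = 334 mol/min.
V balance: n_V = 0 + 1ξ₁ − 2ξ₂ = 61.6 → ξ₂ = (1·334 − 61.6)/2 = 136.2 mol/min.
Outlet amounts (n = n₀ + Σ ν·ξ):
  Q: 553 − 1(334) = 219
  V: 0 + 1(334) − 2(136.2) = 61.6
  R: 0 + 3(136.2) = 408.6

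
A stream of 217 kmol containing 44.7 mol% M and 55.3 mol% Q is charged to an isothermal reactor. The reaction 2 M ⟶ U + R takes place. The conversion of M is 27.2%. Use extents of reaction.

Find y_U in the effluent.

M reacted = 0.272 × 97 = 26.38 kmol; ν_M = −2, so ξ = 26.38/2 = 13.19 kmol.
Outlet amounts (n = n₀ + ν ξ):
  M: 97 − 2(13.19) = 70.62
  U: 0 + 1(13.19) = 13.19
  R: 0 + 1(13.19) = 13.19
  Q: 120 (inert)
Total out = 217 kmol; y_U = 13.19 / 217 = 0.06079.

0.0608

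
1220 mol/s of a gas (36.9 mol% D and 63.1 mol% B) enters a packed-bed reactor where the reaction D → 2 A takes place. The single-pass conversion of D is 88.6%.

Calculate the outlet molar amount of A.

D reacted = 0.886 × 450.2 = 398.9 mol/s; ν_D = −1, so ξ = 398.9/1 = 398.9 mol/s.
Outlet amounts (n = n₀ + ν ξ):
  D: 450.2 − 1(398.9) = 51.32
  A: 0 + 2(398.9) = 797.7
  B: 769.8 (inert)

798 mol/s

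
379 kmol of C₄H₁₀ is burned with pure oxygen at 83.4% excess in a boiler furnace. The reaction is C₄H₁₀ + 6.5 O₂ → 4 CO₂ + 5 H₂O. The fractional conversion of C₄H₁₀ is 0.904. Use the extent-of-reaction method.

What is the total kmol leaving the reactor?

5410 kmol

Stoichiometric O₂ = 6.5 × 379 = 2464 kmol; O₂ fed = 2464 × 1.834 = 4518 kmol.
Fuel reacted = 0.904 × 379 → ξ = 342.6 kmol.
Outlet (n = n₀ + ν ξ):
  C₄H₁₀: 379 − 1(342.6) = 36.38
  O₂: 4518 − 6.5(342.6) = 2291
  CO₂: 0 + 4(342.6) = 1370
  H₂O: 0 + 5(342.6) = 1713
Total out = 36.38 + 2291 + 1370 + 1713 = 5411 kmol.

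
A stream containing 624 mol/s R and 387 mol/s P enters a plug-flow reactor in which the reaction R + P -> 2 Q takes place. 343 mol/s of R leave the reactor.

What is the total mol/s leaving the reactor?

For R: n = n₀ − 1ξ → 343 = 624 − 1ξ, giving ξ = 281 mol/s.
Outlet amounts (n = n₀ + ν ξ):
  R: 624 − 1(281) = 343
  P: 387 − 1(281) = 106
  Q: 0 + 2(281) = 562
Total out = 343 + 106 + 562 = 1011 mol/s.

1010 mol/s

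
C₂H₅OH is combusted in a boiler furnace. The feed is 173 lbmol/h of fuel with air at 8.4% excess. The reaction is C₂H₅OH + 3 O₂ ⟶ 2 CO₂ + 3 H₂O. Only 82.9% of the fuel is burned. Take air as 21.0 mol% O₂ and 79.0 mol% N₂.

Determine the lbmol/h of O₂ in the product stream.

132 lbmol/h

Stoichiometric O₂ = 3 × 173 = 519 lbmol/h; O₂ fed = 519 × 1.084 = 562.6 lbmol/h.
N₂ fed = 562.6 × 79/21 = 2116 lbmol/h.
Fuel reacted = 0.829 × 173 → ξ = 143.4 lbmol/h.
Outlet (n = n₀ + ν ξ):
  C₂H₅OH: 173 − 1(143.4) = 29.58
  O₂: 562.6 − 3(143.4) = 132.3
  N₂: 2116 (inert)
  CO₂: 0 + 2(143.4) = 286.8
  H₂O: 0 + 3(143.4) = 430.3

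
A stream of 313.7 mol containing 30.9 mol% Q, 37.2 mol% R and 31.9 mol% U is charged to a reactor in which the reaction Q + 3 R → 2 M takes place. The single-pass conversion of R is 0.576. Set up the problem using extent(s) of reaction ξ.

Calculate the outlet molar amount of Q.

74.5 mol

R reacted = 0.576 × 116.7 = 67.22 mol; ν_R = −3, so ξ = 67.22/3 = 22.41 mol.
Outlet amounts (n = n₀ + ν ξ):
  Q: 96.93 − 1(22.41) = 74.53
  R: 116.7 − 3(22.41) = 49.48
  M: 0 + 2(22.41) = 44.81
  U: 100.1 (inert)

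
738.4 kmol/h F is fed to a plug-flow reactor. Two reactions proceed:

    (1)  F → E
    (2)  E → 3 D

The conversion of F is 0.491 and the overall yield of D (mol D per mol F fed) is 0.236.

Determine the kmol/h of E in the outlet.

Conversion of F: F consumed = 1ξ₁ = 0.491 × 738.4 → ξ₁ = 362.6 kmol/h.
Yield of D: 3ξ₂ / 738.4 = 0.236 → ξ₂ = 58.09 kmol/h.
Outlet amounts (n = n₀ + Σ ν·ξ):
  F: 738.4 − 1(362.6) = 375.8
  E: 0 + 1(362.6) − 1(58.09) = 304.5
  D: 0 + 3(58.09) = 174.3

304 kmol/h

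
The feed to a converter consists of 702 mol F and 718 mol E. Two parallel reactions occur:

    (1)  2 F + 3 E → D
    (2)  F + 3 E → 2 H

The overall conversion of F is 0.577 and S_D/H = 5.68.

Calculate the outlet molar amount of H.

Conversion of F: F consumed = 0.577 × 702 = 405.1 mol = 2ξ₁ + 1ξ₂.
Selectivity: 1ξ₁ / (2ξ₂) = 5.68 → ξ₁ = 11.36 ξ₂.
Substitute: (2·11.36 + 1) ξ₂ = 405.1 → ξ₂ = 17.08 mol, ξ₁ = 194 mol.
Outlet amounts (n = n₀ + Σ ν·ξ):
  F: 702 − 2(194) − 1(17.08) = 296.9
  E: 718 − 3(194) − 3(17.08) = 84.8
  D: 0 + 1(194) = 194
  H: 0 + 2(17.08) = 34.15

34.2 mol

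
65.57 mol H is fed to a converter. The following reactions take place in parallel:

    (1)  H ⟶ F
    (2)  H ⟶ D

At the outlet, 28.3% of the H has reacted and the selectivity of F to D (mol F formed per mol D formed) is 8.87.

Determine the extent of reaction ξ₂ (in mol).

ξ₂ = 1.88 mol

Conversion of H: H consumed = 0.283 × 65.57 = 18.56 mol = 1ξ₁ + 1ξ₂.
Selectivity: 1ξ₁ / (1ξ₂) = 8.87 → ξ₁ = 8.87 ξ₂.
Substitute: (1·8.87 + 1) ξ₂ = 18.56 → ξ₂ = 1.88 mol, ξ₁ = 16.68 mol.
Outlet amounts (n = n₀ + Σ ν·ξ):
  H: 65.57 − 1(16.68) − 1(1.88) = 47.01
  F: 0 + 1(16.68) = 16.68
  D: 0 + 1(1.88) = 1.88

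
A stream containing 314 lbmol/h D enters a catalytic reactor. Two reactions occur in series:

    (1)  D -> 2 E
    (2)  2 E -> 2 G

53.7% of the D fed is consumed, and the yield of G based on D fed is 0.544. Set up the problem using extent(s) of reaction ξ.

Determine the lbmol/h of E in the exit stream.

166 lbmol/h

Conversion of D: D consumed = 1ξ₁ = 0.537 × 314 → ξ₁ = 168.6 lbmol/h.
Yield of G: 2ξ₂ / 314 = 0.544 → ξ₂ = 85.41 lbmol/h.
Outlet amounts (n = n₀ + Σ ν·ξ):
  D: 314 − 1(168.6) = 145.4
  E: 0 + 2(168.6) − 2(85.41) = 166.4
  G: 0 + 2(85.41) = 170.8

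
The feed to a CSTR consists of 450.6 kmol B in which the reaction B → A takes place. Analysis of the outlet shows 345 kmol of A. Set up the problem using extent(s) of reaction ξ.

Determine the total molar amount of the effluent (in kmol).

451 kmol

For A: n = n₀ + 1ξ → 345 = 0 + 1ξ, giving ξ = 345 kmol.
Outlet amounts (n = n₀ + ν ξ):
  B: 450.6 − 1(345) = 105.6
  A: 0 + 1(345) = 345
Total out = 105.6 + 345 = 450.6 kmol.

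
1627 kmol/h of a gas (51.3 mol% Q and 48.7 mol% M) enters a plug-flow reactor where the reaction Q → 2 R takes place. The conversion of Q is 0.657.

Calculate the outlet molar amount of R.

1100 kmol/h

Q reacted = 0.657 × 834.7 = 548.4 kmol/h; ν_Q = −1, so ξ = 548.4/1 = 548.4 kmol/h.
Outlet amounts (n = n₀ + ν ξ):
  Q: 834.7 − 1(548.4) = 286.3
  R: 0 + 2(548.4) = 1097
  M: 792.3 (inert)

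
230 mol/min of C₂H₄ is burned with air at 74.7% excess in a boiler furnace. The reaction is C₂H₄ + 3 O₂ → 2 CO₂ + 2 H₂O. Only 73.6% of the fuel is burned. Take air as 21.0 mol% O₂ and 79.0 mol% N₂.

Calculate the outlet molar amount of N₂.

Stoichiometric O₂ = 3 × 230 = 690 mol/min; O₂ fed = 690 × 1.747 = 1205 mol/min.
N₂ fed = 1205 × 79/21 = 4535 mol/min.
Fuel reacted = 0.736 × 230 → ξ = 169.3 mol/min.
Outlet (n = n₀ + ν ξ):
  C₂H₄: 230 − 1(169.3) = 60.72
  O₂: 1205 − 3(169.3) = 697.6
  N₂: 4535 (inert)
  CO₂: 0 + 2(169.3) = 338.6
  H₂O: 0 + 2(169.3) = 338.6

4530 mol/min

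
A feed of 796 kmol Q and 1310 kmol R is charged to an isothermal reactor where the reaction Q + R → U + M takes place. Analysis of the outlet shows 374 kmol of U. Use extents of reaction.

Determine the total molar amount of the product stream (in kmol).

For U: n = n₀ + 1ξ → 374 = 0 + 1ξ, giving ξ = 374 kmol.
Outlet amounts (n = n₀ + ν ξ):
  Q: 796 − 1(374) = 422
  R: 1310 − 1(374) = 936
  U: 0 + 1(374) = 374
  M: 0 + 1(374) = 374
Total out = 422 + 936 + 374 + 374 = 2106 kmol.

2110 kmol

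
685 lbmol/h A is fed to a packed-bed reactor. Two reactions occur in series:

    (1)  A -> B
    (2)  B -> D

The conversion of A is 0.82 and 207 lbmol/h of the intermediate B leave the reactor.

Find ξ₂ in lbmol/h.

Conversion of A: A consumed = 1ξ₁ = 0.82 × 685 → ξ₁ = 561.7 lbmol/h.
B balance: n_B = 0 + 1ξ₁ − 1ξ₂ = 207 → ξ₂ = (1·561.7 − 207)/1 = 354.7 lbmol/h.
Outlet amounts (n = n₀ + Σ ν·ξ):
  A: 685 − 1(561.7) = 123.3
  B: 0 + 1(561.7) − 1(354.7) = 207
  D: 0 + 1(354.7) = 354.7

ξ₂ = 355 lbmol/h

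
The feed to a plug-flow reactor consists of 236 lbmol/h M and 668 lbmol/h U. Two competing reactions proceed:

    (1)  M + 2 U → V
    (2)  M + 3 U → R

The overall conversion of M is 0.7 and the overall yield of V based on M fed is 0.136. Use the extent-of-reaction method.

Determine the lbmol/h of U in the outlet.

Yield of V: 1ξ₁ / 236 = 0.136 → ξ₁ = 32.1 lbmol/h.
Conversion of M: 1ξ₁ + 1ξ₂ = 0.7 × 236 = 165.2 → ξ₂ = 133.1 lbmol/h.
Outlet amounts (n = n₀ + Σ ν·ξ):
  M: 236 − 1(32.1) − 1(133.1) = 70.8
  U: 668 − 2(32.1) − 3(133.1) = 204.5
  V: 0 + 1(32.1) = 32.1
  R: 0 + 1(133.1) = 133.1

204 lbmol/h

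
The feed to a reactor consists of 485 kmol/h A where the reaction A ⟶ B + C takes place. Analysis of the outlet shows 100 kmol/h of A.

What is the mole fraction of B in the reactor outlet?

For A: n = n₀ − 1ξ → 100 = 485 − 1ξ, giving ξ = 385 kmol/h.
Outlet amounts (n = n₀ + ν ξ):
  A: 485 − 1(385) = 100
  B: 0 + 1(385) = 385
  C: 0 + 1(385) = 385
Total out = 870 kmol/h; y_B = 385 / 870 = 0.4425.

0.443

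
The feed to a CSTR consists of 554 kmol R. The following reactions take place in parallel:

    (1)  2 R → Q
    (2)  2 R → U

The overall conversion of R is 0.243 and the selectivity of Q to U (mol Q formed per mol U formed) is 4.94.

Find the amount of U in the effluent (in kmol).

11.3 kmol

Conversion of R: R consumed = 0.243 × 554 = 134.6 kmol = 2ξ₁ + 2ξ₂.
Selectivity: 1ξ₁ / (1ξ₂) = 4.94 → ξ₁ = 4.94 ξ₂.
Substitute: (2·4.94 + 2) ξ₂ = 134.6 → ξ₂ = 11.33 kmol, ξ₁ = 55.98 kmol.
Outlet amounts (n = n₀ + Σ ν·ξ):
  R: 554 − 2(55.98) − 2(11.33) = 419.4
  Q: 0 + 1(55.98) = 55.98
  U: 0 + 1(11.33) = 11.33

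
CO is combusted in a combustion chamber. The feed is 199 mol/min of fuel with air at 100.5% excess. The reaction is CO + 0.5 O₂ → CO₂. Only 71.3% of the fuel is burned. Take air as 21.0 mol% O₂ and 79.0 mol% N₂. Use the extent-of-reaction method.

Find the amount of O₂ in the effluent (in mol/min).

Stoichiometric O₂ = 0.5 × 199 = 99.5 mol/min; O₂ fed = 99.5 × 2.005 = 199.5 mol/min.
N₂ fed = 199.5 × 79/21 = 750.5 mol/min.
Fuel reacted = 0.713 × 199 → ξ = 141.9 mol/min.
Outlet (n = n₀ + ν ξ):
  CO: 199 − 1(141.9) = 57.11
  O₂: 199.5 − 0.5(141.9) = 128.6
  N₂: 750.5 (inert)
  CO₂: 0 + 1(141.9) = 141.9

129 mol/min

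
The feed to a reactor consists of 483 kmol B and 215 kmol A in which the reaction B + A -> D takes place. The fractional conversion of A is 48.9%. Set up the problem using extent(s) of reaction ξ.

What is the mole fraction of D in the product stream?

A reacted = 0.489 × 215 = 105.1 kmol; ν_A = −1, so ξ = 105.1/1 = 105.1 kmol.
Outlet amounts (n = n₀ + ν ξ):
  B: 483 − 1(105.1) = 377.9
  A: 215 − 1(105.1) = 109.9
  D: 0 + 1(105.1) = 105.1
Total out = 592.9 kmol; y_D = 105.1 / 592.9 = 0.1773.

0.177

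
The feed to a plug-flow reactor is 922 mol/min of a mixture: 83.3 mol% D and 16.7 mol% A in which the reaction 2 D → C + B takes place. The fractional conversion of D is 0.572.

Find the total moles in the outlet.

922 mol/min

D reacted = 0.572 × 768 = 439.3 mol/min; ν_D = −2, so ξ = 439.3/2 = 219.7 mol/min.
Outlet amounts (n = n₀ + ν ξ):
  D: 768 − 2(219.7) = 328.7
  C: 0 + 1(219.7) = 219.7
  B: 0 + 1(219.7) = 219.7
  A: 154 (inert)
Total out = 328.7 + 219.7 + 219.7 + 154 = 922 mol/min.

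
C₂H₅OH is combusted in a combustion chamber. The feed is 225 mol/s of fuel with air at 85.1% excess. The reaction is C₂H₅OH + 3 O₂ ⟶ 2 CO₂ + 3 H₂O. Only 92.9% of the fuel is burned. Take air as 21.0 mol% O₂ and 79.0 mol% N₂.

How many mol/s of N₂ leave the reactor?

Stoichiometric O₂ = 3 × 225 = 675 mol/s; O₂ fed = 675 × 1.851 = 1249 mol/s.
N₂ fed = 1249 × 79/21 = 4700 mol/s.
Fuel reacted = 0.929 × 225 → ξ = 209 mol/s.
Outlet (n = n₀ + ν ξ):
  C₂H₅OH: 225 − 1(209) = 15.97
  O₂: 1249 − 3(209) = 622.3
  N₂: 4700 (inert)
  CO₂: 0 + 2(209) = 418.1
  H₂O: 0 + 3(209) = 627.1

4700 mol/s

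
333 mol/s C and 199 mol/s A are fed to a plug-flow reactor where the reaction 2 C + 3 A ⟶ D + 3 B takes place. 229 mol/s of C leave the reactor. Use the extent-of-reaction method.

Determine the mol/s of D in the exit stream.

52 mol/s

For C: n = n₀ − 2ξ → 229 = 333 − 2ξ, giving ξ = 52 mol/s.
Outlet amounts (n = n₀ + ν ξ):
  C: 333 − 2(52) = 229
  A: 199 − 3(52) = 43
  D: 0 + 1(52) = 52
  B: 0 + 3(52) = 156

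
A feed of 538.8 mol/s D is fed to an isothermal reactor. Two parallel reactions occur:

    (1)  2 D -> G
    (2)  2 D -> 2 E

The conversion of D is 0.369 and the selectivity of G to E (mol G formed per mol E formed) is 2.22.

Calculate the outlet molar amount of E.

Conversion of D: D consumed = 0.369 × 538.8 = 198.8 mol/s = 2ξ₁ + 2ξ₂.
Selectivity: 1ξ₁ / (2ξ₂) = 2.22 → ξ₁ = 4.44 ξ₂.
Substitute: (2·4.44 + 2) ξ₂ = 198.8 → ξ₂ = 18.27 mol/s, ξ₁ = 81.13 mol/s.
Outlet amounts (n = n₀ + Σ ν·ξ):
  D: 538.8 − 2(81.13) − 2(18.27) = 340
  G: 0 + 1(81.13) = 81.13
  E: 0 + 2(18.27) = 36.55

36.5 mol/s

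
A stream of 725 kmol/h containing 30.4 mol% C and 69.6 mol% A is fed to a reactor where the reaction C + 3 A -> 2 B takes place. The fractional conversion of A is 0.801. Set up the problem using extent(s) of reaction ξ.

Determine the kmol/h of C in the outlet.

85.7 kmol/h

A reacted = 0.801 × 504.6 = 404.2 kmol/h; ν_A = −3, so ξ = 404.2/3 = 134.7 kmol/h.
Outlet amounts (n = n₀ + ν ξ):
  C: 220.4 − 1(134.7) = 85.67
  A: 504.6 − 3(134.7) = 100.4
  B: 0 + 2(134.7) = 269.5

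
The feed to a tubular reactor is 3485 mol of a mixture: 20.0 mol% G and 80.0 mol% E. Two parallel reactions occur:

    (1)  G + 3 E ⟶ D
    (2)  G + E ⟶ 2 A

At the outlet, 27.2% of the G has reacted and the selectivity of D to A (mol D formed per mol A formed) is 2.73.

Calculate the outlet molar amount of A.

58.7 mol

Conversion of G: G consumed = 0.272 × 697 = 189.6 mol = 1ξ₁ + 1ξ₂.
Selectivity: 1ξ₁ / (2ξ₂) = 2.73 → ξ₁ = 5.46 ξ₂.
Substitute: (1·5.46 + 1) ξ₂ = 189.6 → ξ₂ = 29.35 mol, ξ₁ = 160.2 mol.
Outlet amounts (n = n₀ + Σ ν·ξ):
  G: 697 − 1(160.2) − 1(29.35) = 507.4
  E: 2788 − 3(160.2) − 1(29.35) = 2278
  D: 0 + 1(160.2) = 160.2
  A: 0 + 2(29.35) = 58.69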